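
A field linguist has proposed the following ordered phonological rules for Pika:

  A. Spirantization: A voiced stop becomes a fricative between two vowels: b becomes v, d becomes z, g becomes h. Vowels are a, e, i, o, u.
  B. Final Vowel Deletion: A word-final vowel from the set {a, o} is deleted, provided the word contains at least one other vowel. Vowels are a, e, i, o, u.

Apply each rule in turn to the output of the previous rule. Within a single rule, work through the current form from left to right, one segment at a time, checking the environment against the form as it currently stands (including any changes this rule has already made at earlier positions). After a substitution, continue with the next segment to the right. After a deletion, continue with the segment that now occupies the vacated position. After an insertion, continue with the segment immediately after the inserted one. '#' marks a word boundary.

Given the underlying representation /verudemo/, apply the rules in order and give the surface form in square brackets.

[veruzem]

A Spirantization: [verudemo] → [veruzemo]
B Final Vowel Deletion: [veruzemo] → [veruzem]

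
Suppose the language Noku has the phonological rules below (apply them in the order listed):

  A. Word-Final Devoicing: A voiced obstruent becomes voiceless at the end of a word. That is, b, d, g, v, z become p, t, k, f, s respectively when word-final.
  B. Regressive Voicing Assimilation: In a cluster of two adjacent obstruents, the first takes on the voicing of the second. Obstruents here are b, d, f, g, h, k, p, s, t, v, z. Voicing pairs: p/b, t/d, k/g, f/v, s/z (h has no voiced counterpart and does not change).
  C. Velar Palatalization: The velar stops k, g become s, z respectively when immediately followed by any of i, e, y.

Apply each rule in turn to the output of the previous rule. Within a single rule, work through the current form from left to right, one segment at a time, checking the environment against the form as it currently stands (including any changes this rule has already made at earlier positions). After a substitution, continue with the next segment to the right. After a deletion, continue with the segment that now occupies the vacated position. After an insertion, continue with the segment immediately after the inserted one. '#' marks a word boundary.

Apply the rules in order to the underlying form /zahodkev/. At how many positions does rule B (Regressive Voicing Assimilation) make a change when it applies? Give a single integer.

A Word-Final Devoicing: [zahodkev] → [zahodkef]
B Regressive Voicing Assimilation: [zahodkef] → [zahotkef]
C Velar Palatalization: [zahotkef] → [zahotsef]
Rule B changed 1 position(s).

1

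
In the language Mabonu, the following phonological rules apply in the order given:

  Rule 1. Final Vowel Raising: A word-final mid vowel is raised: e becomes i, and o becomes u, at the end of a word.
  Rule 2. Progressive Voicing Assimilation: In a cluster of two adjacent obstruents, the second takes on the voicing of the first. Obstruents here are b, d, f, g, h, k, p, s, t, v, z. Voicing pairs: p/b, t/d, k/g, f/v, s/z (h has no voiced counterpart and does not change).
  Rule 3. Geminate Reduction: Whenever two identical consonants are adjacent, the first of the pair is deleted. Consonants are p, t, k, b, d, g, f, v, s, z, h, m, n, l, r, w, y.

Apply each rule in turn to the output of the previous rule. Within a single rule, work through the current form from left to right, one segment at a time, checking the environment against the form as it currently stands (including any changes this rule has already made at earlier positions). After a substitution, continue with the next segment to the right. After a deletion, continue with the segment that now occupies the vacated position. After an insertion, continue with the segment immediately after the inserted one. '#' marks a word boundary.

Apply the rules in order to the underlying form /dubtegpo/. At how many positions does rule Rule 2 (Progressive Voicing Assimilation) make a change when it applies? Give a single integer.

Rule 1 Final Vowel Raising: [dubtegpo] → [dubtegpu]
Rule 2 Progressive Voicing Assimilation: [dubtegpu] → [dubdegbu]
Rule 3 Geminate Reduction: no change — [dubdegbu]
Rule Rule 2 changed 2 position(s).

2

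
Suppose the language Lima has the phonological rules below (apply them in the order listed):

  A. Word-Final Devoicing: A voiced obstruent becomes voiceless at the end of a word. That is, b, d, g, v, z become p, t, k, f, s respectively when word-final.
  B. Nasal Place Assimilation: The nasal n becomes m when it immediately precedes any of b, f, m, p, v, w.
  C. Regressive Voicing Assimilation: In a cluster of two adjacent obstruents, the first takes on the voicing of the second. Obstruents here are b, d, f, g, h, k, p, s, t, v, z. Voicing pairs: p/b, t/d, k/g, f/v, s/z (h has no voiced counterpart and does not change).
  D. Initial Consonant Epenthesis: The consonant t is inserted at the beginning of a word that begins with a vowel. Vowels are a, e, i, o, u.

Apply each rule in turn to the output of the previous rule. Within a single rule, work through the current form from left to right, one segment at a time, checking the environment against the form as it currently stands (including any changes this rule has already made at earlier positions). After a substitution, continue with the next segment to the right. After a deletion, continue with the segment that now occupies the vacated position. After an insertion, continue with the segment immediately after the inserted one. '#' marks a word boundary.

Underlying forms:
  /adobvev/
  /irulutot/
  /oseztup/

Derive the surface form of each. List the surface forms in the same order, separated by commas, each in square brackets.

[tadobvef], [tirulutot], [tosestup]

/adobvev/:
  A Word-Final Devoicing: [adobvev] → [adobvef]
  B Nasal Place Assimilation: no change — [adobvef]
  C Regressive Voicing Assimilation: no change — [adobvef]
  D Initial Consonant Epenthesis: [adobvef] → [tadobvef]
/irulutot/:
  A Word-Final Devoicing: no change — [irulutot]
  B Nasal Place Assimilation: no change — [irulutot]
  C Regressive Voicing Assimilation: no change — [irulutot]
  D Initial Consonant Epenthesis: [irulutot] → [tirulutot]
/oseztup/:
  A Word-Final Devoicing: no change — [oseztup]
  B Nasal Place Assimilation: no change — [oseztup]
  C Regressive Voicing Assimilation: [oseztup] → [osestup]
  D Initial Consonant Epenthesis: [osestup] → [tosestup]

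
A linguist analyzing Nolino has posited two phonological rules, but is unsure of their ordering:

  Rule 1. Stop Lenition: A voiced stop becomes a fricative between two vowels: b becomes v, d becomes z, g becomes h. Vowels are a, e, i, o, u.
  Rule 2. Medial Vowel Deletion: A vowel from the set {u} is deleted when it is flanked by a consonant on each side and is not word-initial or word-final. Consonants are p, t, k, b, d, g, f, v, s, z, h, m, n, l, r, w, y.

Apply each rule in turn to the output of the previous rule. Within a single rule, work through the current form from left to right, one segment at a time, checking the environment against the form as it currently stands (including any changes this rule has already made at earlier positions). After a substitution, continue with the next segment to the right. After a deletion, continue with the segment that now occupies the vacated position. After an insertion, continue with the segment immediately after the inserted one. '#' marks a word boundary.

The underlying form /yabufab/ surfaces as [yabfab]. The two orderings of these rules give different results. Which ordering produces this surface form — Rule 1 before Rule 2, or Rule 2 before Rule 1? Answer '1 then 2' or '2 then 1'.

2 then 1

Order 1 then 2:
  1 Stop Lenition: [yabufab] → [yavufab]
  2 Medial Vowel Deletion: [yavufab] → [yavfab]
  result: [yavfab]
Order 2 then 1:
  2 Medial Vowel Deletion: [yabufab] → [yabfab]
  1 Stop Lenition: no change — [yabfab]
  result: [yabfab]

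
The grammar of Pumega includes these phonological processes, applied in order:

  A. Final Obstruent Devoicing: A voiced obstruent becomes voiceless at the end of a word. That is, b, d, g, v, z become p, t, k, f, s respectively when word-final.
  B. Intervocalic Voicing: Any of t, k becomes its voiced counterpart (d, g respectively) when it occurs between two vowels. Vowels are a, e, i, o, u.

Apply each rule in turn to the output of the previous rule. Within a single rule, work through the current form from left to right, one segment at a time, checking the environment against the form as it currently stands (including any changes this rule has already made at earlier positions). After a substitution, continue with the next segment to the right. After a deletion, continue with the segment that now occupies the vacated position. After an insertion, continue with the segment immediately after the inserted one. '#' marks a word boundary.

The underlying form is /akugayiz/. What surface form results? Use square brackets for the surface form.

[agugayis]

A Final Obstruent Devoicing: [akugayiz] → [akugayis]
B Intervocalic Voicing: [akugayis] → [agugayis]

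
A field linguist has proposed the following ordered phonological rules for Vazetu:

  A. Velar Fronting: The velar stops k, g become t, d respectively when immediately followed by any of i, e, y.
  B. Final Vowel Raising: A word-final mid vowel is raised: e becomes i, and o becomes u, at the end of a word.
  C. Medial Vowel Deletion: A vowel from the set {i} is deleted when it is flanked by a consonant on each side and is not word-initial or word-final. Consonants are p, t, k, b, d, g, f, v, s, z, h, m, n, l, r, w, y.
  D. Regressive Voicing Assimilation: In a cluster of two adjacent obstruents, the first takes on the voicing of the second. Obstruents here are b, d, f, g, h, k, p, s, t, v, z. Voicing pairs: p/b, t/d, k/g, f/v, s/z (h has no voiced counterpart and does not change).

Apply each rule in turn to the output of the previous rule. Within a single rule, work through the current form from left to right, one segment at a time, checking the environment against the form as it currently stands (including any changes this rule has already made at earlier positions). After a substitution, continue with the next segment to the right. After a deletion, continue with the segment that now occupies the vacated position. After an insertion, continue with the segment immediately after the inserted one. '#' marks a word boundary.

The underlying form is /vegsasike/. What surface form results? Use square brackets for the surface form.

A Velar Fronting: [vegsasike] → [vegsasite]
B Final Vowel Raising: [vegsasite] → [vegsasiti]
C Medial Vowel Deletion: [vegsasiti] → [vegsasti]
D Regressive Voicing Assimilation: [vegsasti] → [veksasti]

[veksasti]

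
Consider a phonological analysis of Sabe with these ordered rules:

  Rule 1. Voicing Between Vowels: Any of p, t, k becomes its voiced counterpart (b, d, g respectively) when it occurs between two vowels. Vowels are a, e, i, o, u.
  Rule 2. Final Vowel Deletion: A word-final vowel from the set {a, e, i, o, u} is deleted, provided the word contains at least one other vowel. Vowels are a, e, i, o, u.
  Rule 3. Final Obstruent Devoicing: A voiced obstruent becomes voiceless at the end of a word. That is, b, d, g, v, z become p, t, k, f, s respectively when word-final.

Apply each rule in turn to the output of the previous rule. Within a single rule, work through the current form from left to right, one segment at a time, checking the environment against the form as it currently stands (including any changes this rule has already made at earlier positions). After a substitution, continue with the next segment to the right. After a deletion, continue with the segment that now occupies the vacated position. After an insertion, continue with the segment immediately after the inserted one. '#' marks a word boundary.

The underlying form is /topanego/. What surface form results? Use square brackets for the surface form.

[tobanek]

Rule 1 Voicing Between Vowels: [topanego] → [tobanego]
Rule 2 Final Vowel Deletion: [tobanego] → [tobaneg]
Rule 3 Final Obstruent Devoicing: [tobaneg] → [tobanek]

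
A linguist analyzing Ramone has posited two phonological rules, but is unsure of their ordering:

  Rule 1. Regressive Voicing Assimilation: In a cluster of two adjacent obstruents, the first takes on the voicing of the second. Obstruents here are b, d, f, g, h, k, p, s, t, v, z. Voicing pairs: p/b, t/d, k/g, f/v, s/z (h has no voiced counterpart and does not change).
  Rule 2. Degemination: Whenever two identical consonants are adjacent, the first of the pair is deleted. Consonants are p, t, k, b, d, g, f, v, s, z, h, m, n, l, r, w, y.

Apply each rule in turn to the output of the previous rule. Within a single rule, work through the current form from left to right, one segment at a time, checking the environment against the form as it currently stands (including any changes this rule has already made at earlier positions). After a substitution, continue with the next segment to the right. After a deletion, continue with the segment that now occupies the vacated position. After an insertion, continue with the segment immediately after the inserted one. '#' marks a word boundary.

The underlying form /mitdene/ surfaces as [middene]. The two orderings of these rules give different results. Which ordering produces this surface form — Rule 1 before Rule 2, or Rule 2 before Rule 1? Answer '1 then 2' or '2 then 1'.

2 then 1

Order 1 then 2:
  1 Regressive Voicing Assimilation: [mitdene] → [middene]
  2 Degemination: [middene] → [midene]
  result: [midene]
Order 2 then 1:
  2 Degemination: no change — [mitdene]
  1 Regressive Voicing Assimilation: [mitdene] → [middene]
  result: [middene]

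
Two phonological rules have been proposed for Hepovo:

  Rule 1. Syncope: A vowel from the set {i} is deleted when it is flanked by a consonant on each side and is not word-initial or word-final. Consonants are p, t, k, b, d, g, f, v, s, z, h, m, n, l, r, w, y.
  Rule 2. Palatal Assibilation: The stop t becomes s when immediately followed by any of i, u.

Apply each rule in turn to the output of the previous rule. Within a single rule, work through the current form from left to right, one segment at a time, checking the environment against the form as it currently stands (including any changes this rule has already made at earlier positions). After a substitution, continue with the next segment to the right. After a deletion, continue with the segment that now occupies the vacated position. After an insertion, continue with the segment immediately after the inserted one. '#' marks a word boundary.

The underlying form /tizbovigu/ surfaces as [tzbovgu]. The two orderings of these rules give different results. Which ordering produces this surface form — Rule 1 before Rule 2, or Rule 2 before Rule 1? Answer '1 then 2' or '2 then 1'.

1 then 2

Order 1 then 2:
  1 Syncope: [tizbovigu] → [tzbovgu]
  2 Palatal Assibilation: no change — [tzbovgu]
  result: [tzbovgu]
Order 2 then 1:
  2 Palatal Assibilation: [tizbovigu] → [sizbovigu]
  1 Syncope: [sizbovigu] → [szbovgu]
  result: [szbovgu]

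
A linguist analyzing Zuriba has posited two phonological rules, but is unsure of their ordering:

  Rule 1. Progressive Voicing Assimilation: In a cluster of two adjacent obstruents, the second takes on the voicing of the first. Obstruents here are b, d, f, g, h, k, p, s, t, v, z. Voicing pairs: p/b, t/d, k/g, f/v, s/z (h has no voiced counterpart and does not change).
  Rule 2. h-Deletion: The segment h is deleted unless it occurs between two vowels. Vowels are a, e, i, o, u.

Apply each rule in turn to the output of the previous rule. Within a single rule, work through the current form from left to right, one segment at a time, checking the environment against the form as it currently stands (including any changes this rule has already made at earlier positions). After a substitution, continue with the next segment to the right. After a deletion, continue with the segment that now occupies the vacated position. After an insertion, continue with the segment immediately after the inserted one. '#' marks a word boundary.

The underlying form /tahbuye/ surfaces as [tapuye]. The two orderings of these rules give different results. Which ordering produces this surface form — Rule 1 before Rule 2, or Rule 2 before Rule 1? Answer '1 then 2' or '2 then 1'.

1 then 2

Order 1 then 2:
  1 Progressive Voicing Assimilation: [tahbuye] → [tahpuye]
  2 h-Deletion: [tahpuye] → [tapuye]
  result: [tapuye]
Order 2 then 1:
  2 h-Deletion: [tahbuye] → [tabuye]
  1 Progressive Voicing Assimilation: no change — [tabuye]
  result: [tabuye]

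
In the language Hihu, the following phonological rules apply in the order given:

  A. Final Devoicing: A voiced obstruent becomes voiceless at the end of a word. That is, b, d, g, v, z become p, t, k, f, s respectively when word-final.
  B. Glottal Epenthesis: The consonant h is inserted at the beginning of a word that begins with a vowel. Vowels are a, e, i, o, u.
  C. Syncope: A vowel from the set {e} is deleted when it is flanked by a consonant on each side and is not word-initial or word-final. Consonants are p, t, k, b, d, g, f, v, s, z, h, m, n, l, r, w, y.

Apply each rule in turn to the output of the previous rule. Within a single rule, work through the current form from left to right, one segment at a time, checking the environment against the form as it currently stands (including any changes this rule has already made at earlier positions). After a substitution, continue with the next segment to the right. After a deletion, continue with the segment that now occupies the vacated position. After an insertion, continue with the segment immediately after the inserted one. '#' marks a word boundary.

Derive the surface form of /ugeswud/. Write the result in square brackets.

A Final Devoicing: [ugeswud] → [ugeswut]
B Glottal Epenthesis: [ugeswut] → [hugeswut]
C Syncope: [hugeswut] → [hugswut]

[hugswut]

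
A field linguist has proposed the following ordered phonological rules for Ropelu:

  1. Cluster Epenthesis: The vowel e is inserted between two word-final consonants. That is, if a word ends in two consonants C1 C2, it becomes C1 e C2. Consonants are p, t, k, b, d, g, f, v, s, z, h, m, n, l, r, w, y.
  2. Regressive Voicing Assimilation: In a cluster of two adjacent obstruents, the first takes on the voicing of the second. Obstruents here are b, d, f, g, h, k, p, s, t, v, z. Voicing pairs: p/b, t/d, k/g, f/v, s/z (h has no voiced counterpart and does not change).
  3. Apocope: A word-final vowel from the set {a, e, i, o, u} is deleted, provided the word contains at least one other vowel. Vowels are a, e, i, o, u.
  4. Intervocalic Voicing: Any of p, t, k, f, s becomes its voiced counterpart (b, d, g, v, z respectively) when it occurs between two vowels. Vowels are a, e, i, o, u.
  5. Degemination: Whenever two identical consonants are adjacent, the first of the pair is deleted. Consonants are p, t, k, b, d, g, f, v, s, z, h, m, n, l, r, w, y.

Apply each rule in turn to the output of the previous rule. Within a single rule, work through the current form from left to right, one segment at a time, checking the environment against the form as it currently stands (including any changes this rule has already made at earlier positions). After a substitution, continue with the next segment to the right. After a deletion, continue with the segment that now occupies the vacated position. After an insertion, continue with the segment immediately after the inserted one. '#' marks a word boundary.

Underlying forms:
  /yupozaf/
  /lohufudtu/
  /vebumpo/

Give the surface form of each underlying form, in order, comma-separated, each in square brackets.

[yubozaf], [lohuvut], [vebump]

/yupozaf/:
  1 Cluster Epenthesis: no change — [yupozaf]
  2 Regressive Voicing Assimilation: no change — [yupozaf]
  3 Apocope: no change — [yupozaf]
  4 Intervocalic Voicing: [yupozaf] → [yubozaf]
  5 Degemination: no change — [yubozaf]
/lohufudtu/:
  1 Cluster Epenthesis: no change — [lohufudtu]
  2 Regressive Voicing Assimilation: [lohufudtu] → [lohufuttu]
  3 Apocope: [lohufuttu] → [lohufutt]
  4 Intervocalic Voicing: [lohufutt] → [lohuvutt]
  5 Degemination: [lohuvutt] → [lohuvut]
/vebumpo/:
  1 Cluster Epenthesis: no change — [vebumpo]
  2 Regressive Voicing Assimilation: no change — [vebumpo]
  3 Apocope: [vebumpo] → [vebump]
  4 Intervocalic Voicing: no change — [vebump]
  5 Degemination: no change — [vebump]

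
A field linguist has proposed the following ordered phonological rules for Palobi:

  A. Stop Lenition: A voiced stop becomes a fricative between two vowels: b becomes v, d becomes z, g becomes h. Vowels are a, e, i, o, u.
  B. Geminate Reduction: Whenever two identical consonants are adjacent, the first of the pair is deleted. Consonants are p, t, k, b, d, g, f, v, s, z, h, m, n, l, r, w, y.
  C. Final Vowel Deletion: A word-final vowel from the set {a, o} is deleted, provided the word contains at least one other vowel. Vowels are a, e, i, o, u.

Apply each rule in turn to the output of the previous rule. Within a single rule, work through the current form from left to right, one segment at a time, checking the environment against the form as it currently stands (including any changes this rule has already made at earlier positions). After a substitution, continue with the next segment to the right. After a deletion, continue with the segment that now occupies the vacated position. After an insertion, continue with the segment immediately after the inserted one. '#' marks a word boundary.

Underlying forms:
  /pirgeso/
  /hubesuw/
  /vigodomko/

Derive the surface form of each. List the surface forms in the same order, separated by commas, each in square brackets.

/pirgeso/:
  A Stop Lenition: no change — [pirgeso]
  B Geminate Reduction: no change — [pirgeso]
  C Final Vowel Deletion: [pirgeso] → [pirges]
/hubesuw/:
  A Stop Lenition: [hubesuw] → [huvesuw]
  B Geminate Reduction: no change — [huvesuw]
  C Final Vowel Deletion: no change — [huvesuw]
/vigodomko/:
  A Stop Lenition: [vigodomko] → [vihozomko]
  B Geminate Reduction: no change — [vihozomko]
  C Final Vowel Deletion: [vihozomko] → [vihozomk]

[pirges], [huvesuw], [vihozomk]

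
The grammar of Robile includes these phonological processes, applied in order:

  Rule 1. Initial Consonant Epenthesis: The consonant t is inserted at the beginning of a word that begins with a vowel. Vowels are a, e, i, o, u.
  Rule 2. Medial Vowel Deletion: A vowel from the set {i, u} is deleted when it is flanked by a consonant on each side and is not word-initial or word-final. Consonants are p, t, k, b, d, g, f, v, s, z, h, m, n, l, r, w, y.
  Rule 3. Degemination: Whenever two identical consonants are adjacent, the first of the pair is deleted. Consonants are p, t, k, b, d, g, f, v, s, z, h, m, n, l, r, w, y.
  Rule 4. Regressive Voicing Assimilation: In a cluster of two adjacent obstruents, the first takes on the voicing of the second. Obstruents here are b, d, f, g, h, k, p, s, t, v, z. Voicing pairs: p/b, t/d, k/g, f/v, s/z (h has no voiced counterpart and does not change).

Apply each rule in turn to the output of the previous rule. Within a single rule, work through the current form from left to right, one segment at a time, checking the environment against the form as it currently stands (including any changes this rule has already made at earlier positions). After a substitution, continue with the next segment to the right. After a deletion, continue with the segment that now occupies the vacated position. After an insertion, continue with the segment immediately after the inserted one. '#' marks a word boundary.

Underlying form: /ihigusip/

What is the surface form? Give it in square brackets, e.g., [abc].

Rule 1 Initial Consonant Epenthesis: [ihigusip] → [tihigusip]
Rule 2 Medial Vowel Deletion: [tihigusip] → [thgsp]
Rule 3 Degemination: no change — [thgsp]
Rule 4 Regressive Voicing Assimilation: [thgsp] → [thksp]

[thksp]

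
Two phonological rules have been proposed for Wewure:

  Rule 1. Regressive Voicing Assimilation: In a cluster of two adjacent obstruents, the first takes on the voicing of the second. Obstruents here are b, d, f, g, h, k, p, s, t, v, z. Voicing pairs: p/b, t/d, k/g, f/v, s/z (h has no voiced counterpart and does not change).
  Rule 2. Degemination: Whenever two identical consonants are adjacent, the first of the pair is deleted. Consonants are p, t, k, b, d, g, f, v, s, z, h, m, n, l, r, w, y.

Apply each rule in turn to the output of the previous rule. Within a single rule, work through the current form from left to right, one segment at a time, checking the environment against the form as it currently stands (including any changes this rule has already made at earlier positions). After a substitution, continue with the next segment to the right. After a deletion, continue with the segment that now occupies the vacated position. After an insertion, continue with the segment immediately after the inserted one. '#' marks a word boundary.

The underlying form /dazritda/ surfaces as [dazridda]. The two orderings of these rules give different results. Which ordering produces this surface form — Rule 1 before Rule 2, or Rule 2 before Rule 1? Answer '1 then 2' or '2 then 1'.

Order 1 then 2:
  1 Regressive Voicing Assimilation: [dazritda] → [dazridda]
  2 Degemination: [dazridda] → [dazrida]
  result: [dazrida]
Order 2 then 1:
  2 Degemination: no change — [dazritda]
  1 Regressive Voicing Assimilation: [dazritda] → [dazridda]
  result: [dazridda]

2 then 1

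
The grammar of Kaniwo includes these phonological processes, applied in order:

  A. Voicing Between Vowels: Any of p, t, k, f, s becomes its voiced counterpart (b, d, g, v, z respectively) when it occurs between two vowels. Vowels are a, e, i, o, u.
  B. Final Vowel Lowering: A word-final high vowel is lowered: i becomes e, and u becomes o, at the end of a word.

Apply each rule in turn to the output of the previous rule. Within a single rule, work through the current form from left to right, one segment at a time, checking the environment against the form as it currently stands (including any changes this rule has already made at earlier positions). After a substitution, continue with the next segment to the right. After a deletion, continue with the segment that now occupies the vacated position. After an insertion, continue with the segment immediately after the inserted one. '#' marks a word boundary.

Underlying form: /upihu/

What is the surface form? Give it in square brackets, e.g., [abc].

A Voicing Between Vowels: [upihu] → [ubihu]
B Final Vowel Lowering: [ubihu] → [ubiho]

[ubiho]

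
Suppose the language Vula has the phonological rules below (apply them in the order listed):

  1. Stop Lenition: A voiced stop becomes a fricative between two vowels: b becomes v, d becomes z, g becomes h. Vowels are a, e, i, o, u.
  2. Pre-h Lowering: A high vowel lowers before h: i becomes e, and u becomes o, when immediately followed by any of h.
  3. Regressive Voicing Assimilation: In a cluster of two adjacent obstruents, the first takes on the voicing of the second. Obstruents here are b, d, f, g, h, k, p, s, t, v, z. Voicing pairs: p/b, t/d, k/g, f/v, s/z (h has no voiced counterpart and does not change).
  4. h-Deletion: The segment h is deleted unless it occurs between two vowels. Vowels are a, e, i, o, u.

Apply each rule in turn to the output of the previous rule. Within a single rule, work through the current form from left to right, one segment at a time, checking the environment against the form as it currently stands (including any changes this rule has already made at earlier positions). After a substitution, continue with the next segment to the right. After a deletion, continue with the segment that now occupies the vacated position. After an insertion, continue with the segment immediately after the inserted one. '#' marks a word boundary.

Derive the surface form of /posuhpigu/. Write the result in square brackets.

1 Stop Lenition: [posuhpigu] → [posuhpihu]
2 Pre-h Lowering: [posuhpihu] → [posohpehu]
3 Regressive Voicing Assimilation: no change — [posohpehu]
4 h-Deletion: [posohpehu] → [posopehu]

[posopehu]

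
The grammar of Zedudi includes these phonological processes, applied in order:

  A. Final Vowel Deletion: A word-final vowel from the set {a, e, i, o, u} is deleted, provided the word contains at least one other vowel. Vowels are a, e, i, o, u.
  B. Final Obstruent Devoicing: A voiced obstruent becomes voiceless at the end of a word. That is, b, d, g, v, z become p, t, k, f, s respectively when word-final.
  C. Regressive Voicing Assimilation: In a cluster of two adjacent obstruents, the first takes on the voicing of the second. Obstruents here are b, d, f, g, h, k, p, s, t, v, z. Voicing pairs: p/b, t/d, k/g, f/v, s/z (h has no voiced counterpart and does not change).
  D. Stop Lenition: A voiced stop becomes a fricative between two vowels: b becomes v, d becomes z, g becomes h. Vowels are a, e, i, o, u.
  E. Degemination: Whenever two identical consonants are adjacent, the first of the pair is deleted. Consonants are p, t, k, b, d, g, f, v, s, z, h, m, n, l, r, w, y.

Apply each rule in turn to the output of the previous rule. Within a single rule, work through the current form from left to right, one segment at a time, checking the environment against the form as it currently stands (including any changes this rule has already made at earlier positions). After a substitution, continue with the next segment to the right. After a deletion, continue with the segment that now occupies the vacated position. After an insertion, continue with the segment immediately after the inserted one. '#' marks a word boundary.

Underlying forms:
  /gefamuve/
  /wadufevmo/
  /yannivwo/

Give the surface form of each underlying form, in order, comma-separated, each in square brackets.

/gefamuve/:
  A Final Vowel Deletion: [gefamuve] → [gefamuv]
  B Final Obstruent Devoicing: [gefamuv] → [gefamuf]
  C Regressive Voicing Assimilation: no change — [gefamuf]
  D Stop Lenition: no change — [gefamuf]
  E Degemination: no change — [gefamuf]
/wadufevmo/:
  A Final Vowel Deletion: [wadufevmo] → [wadufevm]
  B Final Obstruent Devoicing: no change — [wadufevm]
  C Regressive Voicing Assimilation: no change — [wadufevm]
  D Stop Lenition: [wadufevm] → [wazufevm]
  E Degemination: no change — [wazufevm]
/yannivwo/:
  A Final Vowel Deletion: [yannivwo] → [yannivw]
  B Final Obstruent Devoicing: no change — [yannivw]
  C Regressive Voicing Assimilation: no change — [yannivw]
  D Stop Lenition: no change — [yannivw]
  E Degemination: [yannivw] → [yanivw]

[gefamuf], [wazufevm], [yanivw]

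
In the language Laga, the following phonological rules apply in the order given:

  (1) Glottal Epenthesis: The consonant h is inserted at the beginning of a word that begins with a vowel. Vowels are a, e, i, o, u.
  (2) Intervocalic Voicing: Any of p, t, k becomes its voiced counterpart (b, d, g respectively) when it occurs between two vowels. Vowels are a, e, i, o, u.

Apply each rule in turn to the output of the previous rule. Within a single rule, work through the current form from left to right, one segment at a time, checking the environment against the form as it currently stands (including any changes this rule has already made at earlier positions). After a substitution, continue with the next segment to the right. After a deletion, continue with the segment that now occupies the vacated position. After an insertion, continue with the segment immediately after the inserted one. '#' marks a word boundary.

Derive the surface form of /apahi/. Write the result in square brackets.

[habahi]

(1) Glottal Epenthesis: [apahi] → [hapahi]
(2) Intervocalic Voicing: [hapahi] → [habahi]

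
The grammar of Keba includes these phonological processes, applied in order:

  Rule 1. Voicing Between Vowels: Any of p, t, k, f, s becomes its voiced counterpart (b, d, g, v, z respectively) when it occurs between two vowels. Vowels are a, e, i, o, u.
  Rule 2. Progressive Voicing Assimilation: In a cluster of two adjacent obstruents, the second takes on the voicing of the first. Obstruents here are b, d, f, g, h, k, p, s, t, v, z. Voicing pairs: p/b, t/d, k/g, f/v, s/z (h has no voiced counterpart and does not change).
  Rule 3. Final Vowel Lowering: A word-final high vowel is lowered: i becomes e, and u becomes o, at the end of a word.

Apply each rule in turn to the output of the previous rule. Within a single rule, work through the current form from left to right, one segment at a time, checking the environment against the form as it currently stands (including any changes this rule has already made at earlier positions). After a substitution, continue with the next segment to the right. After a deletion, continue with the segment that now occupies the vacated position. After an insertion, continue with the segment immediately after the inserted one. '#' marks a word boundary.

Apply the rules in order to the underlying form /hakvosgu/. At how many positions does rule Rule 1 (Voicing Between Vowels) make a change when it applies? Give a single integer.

Rule 1 Voicing Between Vowels: no change — [hakvosgu]
Rule 2 Progressive Voicing Assimilation: [hakvosgu] → [hakfosku]
Rule 3 Final Vowel Lowering: [hakfosku] → [hakfosko]
Rule Rule 1 changed 0 position(s).

0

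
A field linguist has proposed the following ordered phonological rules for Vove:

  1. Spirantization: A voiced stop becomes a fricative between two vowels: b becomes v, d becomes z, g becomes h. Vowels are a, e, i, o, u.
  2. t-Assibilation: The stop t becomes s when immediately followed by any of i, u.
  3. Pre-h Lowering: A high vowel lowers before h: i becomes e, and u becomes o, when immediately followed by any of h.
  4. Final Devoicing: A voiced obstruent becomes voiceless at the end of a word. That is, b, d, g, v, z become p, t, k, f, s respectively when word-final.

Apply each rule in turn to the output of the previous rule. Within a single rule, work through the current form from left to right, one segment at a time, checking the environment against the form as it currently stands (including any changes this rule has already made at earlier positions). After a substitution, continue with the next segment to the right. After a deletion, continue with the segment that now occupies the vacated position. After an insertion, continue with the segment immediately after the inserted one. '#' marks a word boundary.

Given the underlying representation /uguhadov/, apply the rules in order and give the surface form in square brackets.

[ohohazof]

1 Spirantization: [uguhadov] → [uhuhazov]
2 t-Assibilation: no change — [uhuhazov]
3 Pre-h Lowering: [uhuhazov] → [ohohazov]
4 Final Devoicing: [ohohazov] → [ohohazof]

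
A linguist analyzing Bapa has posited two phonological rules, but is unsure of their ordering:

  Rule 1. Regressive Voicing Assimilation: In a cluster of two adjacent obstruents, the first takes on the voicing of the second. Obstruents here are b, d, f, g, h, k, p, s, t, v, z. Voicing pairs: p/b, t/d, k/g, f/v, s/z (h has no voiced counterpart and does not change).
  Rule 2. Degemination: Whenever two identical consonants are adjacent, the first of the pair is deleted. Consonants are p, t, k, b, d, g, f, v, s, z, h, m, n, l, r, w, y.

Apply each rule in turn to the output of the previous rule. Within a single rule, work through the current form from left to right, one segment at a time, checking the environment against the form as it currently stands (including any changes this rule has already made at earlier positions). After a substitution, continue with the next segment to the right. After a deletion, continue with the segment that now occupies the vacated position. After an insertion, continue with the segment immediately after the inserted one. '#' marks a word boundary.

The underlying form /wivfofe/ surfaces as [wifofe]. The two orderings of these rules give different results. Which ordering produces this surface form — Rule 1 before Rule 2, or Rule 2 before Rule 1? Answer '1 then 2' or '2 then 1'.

1 then 2

Order 1 then 2:
  1 Regressive Voicing Assimilation: [wivfofe] → [wiffofe]
  2 Degemination: [wiffofe] → [wifofe]
  result: [wifofe]
Order 2 then 1:
  2 Degemination: no change — [wivfofe]
  1 Regressive Voicing Assimilation: [wivfofe] → [wiffofe]
  result: [wiffofe]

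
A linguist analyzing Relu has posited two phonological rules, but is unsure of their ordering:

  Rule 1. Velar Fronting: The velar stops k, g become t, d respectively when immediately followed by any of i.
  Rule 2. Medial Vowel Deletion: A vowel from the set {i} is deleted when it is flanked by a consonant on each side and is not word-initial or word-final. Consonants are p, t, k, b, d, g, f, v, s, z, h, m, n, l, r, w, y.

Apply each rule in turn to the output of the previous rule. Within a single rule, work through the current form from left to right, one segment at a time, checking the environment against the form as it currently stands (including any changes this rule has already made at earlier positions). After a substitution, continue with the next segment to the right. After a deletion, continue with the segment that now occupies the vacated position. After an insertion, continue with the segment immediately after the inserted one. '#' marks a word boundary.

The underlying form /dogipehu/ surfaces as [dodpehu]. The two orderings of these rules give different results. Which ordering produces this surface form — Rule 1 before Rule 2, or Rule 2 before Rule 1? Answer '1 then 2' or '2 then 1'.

Order 1 then 2:
  1 Velar Fronting: [dogipehu] → [dodipehu]
  2 Medial Vowel Deletion: [dodipehu] → [dodpehu]
  result: [dodpehu]
Order 2 then 1:
  2 Medial Vowel Deletion: [dogipehu] → [dogpehu]
  1 Velar Fronting: no change — [dogpehu]
  result: [dogpehu]

1 then 2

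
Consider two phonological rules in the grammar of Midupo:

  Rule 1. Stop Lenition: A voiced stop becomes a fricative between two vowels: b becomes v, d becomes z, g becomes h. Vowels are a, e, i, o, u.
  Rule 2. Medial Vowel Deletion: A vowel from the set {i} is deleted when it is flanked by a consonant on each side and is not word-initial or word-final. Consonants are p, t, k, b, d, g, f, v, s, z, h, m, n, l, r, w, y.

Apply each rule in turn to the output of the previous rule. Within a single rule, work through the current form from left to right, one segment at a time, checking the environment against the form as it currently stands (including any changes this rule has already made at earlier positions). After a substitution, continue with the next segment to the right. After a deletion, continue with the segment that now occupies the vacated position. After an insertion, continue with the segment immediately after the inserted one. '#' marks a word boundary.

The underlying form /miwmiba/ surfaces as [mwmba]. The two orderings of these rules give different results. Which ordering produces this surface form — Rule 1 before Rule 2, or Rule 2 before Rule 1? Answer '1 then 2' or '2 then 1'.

2 then 1

Order 1 then 2:
  1 Stop Lenition: [miwmiba] → [miwmiva]
  2 Medial Vowel Deletion: [miwmiva] → [mwmva]
  result: [mwmva]
Order 2 then 1:
  2 Medial Vowel Deletion: [miwmiba] → [mwmba]
  1 Stop Lenition: no change — [mwmba]
  result: [mwmba]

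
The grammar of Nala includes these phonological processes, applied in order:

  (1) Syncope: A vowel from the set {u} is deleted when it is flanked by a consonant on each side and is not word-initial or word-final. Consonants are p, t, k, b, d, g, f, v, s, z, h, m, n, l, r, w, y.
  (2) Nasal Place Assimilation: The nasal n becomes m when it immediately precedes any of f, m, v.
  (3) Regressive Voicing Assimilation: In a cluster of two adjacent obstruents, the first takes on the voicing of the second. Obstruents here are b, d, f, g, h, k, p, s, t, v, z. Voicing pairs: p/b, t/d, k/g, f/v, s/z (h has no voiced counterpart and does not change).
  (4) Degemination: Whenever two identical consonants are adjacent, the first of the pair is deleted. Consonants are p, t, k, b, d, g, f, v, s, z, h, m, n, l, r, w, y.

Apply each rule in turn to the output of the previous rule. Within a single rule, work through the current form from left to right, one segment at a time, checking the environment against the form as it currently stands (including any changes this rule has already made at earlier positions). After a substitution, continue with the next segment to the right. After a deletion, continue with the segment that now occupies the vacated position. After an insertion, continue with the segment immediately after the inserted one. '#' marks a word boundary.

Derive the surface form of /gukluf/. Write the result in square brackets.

[klf]

(1) Syncope: [gukluf] → [gklf]
(2) Nasal Place Assimilation: no change — [gklf]
(3) Regressive Voicing Assimilation: [gklf] → [kklf]
(4) Degemination: [kklf] → [klf]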